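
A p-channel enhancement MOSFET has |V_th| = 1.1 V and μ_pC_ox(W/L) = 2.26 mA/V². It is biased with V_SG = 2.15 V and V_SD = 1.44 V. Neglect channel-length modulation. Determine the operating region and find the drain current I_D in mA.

V_ov = V_SG − |V_th| = 2.15 − 1.1 = 1.05 V.
Since V_SD = 1.44 V ≥ V_ov = 1.05 V, the device is in saturation.
I_D = ½ k_p V_ov² = 0.5 × 2.26 × 1.05² = 1.25 mA.

Saturation; I_D = 1.25 mA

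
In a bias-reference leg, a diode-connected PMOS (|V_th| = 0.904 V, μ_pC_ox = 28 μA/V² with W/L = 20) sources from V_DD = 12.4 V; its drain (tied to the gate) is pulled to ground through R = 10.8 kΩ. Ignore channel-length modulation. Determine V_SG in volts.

V_SG = 2.70 V

With gate tied to drain, V_SG = V_SD ≥ V_SG − |V_th|, so the device is in saturation.
k_p = μ_pC_ox · (W/L) = 0.56 mA/V².
KCL at the drain: ½ k_p (V_SG − |V_th|)² = (V_DD − V_SG)/R.
Let x = V_SG − 0.904. Then 3.02 x² + x − 11.5 = 0, giving x = 1.79 V (positive root), so V_SG = 2.7 V.
I_D = (V_DD − V_SG)/R = (12.4 − 2.7) / 10.8 = 0.899 mA.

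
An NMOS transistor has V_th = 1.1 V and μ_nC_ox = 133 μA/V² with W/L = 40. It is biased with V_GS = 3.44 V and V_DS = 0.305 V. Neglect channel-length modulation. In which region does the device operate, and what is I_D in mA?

k_n = μ_nC_ox · (W/L) = 5.32 mA/V².
V_ov = V_GS − V_th = 3.44 − 1.1 = 2.34 V.
Since V_DS = 0.305 V < V_ov = 2.34 V, the device is in the triode region.
I_D = k_n [V_ov · V_DS − ½ V_DS²] = 5.32 × [2.34 × 0.305 − 0.5 × 0.305²] = 3.55 mA.

Triode; I_D = 3.55 mA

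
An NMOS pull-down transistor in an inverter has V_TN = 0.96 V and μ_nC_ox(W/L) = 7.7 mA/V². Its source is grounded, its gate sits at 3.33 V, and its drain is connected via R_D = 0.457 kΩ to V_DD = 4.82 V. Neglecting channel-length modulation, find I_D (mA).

V_GS = V_G = 3.33 V, so V_ov = 3.33 − 0.96 = 2.37 V.
Assume saturation: I_D = ½ k_n V_ov² = 0.5 × 7.7 × 2.37² = 21.6 mA, giving V_DS = V_DD − I_D R_D = 4.82 − 21.6 × 0.457 = -5.06 V.
But -5.06 V < V_ov = 2.37 V, so the device is actually in triode.
In triode I_D = k_n[V_ov V_DS − ½ V_DS²] and I_D = (V_DD − V_DS)/R_D. Equating: 1.76 V_DS² − 9.34 V_DS + 4.82 = 0, giving V_DS = 0.579 V (the root below V_ov).
I_D = (4.82 − 0.579) / 0.457 = 9.28 mA.

I_D = 9.28 mA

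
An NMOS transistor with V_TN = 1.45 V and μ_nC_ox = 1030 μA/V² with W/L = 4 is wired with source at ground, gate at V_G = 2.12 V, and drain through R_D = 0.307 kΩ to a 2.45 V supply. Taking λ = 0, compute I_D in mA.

I_D = 0.925 mA

V_GS = V_G = 2.12 V, so V_ov = 2.12 − 1.45 = 0.67 V.
k_n = μ_nC_ox · (W/L) = 4.12 mA/V².
Assume saturation: I_D = ½ k_n V_ov² = 0.5 × 4.12 × 0.67² = 0.925 mA, giving V_DS = V_DD − I_D R_D = 2.45 − 0.925 × 0.307 = 2.17 V.
V_DS = 2.17 V ≥ V_ov = 0.67 V, confirming saturation.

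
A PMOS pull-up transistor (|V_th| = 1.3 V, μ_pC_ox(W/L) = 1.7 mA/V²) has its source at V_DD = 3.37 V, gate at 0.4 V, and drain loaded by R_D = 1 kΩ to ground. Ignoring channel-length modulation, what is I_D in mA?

I_D = 2.18 mA

V_SG = V_DD − V_G = 3.37 − 0.4 = 2.97 V, so V_ov = 2.97 − 1.3 = 1.67 V.
Assume saturation: I_D = ½ k_p V_ov² = 0.5 × 1.7 × 1.67² = 2.37 mA, giving V_SD = V_DD − I_D R_D = 3.37 − 2.37 × 1 = 0.999 V.
But 0.999 V < V_ov = 1.67 V, so the device is actually in triode.
In triode I_D = k_p[V_ov V_SD − ½ V_SD²] and I_D = (V_DD − V_SD)/R_D. Equating: 0.85 V_SD² − 3.839 V_SD + 3.37 = 0, giving V_SD = 1.19 V (the root below V_ov).
I_D = (3.37 − 1.19) / 1 = 2.18 mA.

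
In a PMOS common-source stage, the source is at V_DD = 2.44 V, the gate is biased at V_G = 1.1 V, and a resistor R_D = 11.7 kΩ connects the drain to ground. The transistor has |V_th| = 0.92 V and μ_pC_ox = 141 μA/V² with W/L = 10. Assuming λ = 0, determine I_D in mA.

I_D = 0.124 mA

V_SG = V_DD − V_G = 2.44 − 1.1 = 1.34 V, so V_ov = 1.34 − 0.92 = 0.42 V.
k_p = μ_pC_ox · (W/L) = 1.41 mA/V².
Assume saturation: I_D = ½ k_p V_ov² = 0.5 × 1.41 × 0.42² = 0.124 mA, giving V_SD = V_DD − I_D R_D = 2.44 − 0.124 × 11.7 = 0.985 V.
V_SD = 0.985 V ≥ V_ov = 0.42 V, confirming saturation.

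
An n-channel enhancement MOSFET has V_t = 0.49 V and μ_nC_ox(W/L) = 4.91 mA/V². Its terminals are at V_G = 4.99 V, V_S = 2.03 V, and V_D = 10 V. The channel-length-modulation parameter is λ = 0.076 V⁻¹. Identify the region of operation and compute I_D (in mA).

V_GS = V_G − V_S = 4.99 − 2.03 = 2.96 V; V_DS = V_D − V_S = 10 − 2.03 = 7.97 V.
V_ov = V_GS − V_t = 2.96 − 0.49 = 2.47 V.
Since V_DS = 7.97 V ≥ V_ov = 2.47 V, the device is in saturation.
I_D = ½ k_n V_ov² (1 + λ V_DS) = 0.5 × 4.91 × 2.47² × (1 + 0.076 × 7.97) = 24.1 mA.

Saturation; I_D = 24.1 mA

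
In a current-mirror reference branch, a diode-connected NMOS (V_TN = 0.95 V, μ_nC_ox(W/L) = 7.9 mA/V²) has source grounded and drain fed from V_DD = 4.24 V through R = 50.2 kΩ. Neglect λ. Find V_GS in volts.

With gate tied to drain, V_GS = V_DS ≥ V_GS − V_TN, so the device is in saturation.
KCL at the drain: ½ k_n (V_GS − V_TN)² = (V_DD − V_GS)/R.
Let x = V_GS − 0.95. Then 198 x² + x − 3.29 = 0, giving x = 0.126 V (positive root), so V_GS = 1.08 V.
I_D = (V_DD − V_GS)/R = (4.24 − 1.08) / 50.2 = 0.063 mA.

V_GS = 1.08 V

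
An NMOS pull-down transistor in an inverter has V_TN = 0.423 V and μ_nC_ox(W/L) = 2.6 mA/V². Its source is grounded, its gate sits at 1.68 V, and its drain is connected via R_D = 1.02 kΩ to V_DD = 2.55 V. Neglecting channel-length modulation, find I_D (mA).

I_D = 1.75 mA

V_GS = V_G = 1.68 V, so V_ov = 1.68 − 0.423 = 1.26 V.
Assume saturation: I_D = ½ k_n V_ov² = 0.5 × 2.6 × 1.26² = 2.05 mA, giving V_DS = V_DD − I_D R_D = 2.55 − 2.05 × 1.02 = 0.455 V.
But 0.455 V < V_ov = 1.26 V, so the device is actually in triode.
In triode I_D = k_n[V_ov V_DS − ½ V_DS²] and I_D = (V_DD − V_DS)/R_D. Equating: 1.33 V_DS² − 4.334 V_DS + 2.55 = 0, giving V_DS = 0.77 V (the root below V_ov).
I_D = (2.55 − 0.77) / 1.02 = 1.75 mA.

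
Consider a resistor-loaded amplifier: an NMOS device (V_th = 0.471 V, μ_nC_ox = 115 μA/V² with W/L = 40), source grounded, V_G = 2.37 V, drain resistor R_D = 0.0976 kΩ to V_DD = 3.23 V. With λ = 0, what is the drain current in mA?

I_D = 8.29 mA

V_GS = V_G = 2.37 V, so V_ov = 2.37 − 0.471 = 1.9 V.
k_n = μ_nC_ox · (W/L) = 4.6 mA/V².
Assume saturation: I_D = ½ k_n V_ov² = 0.5 × 4.6 × 1.9² = 8.29 mA, giving V_DS = V_DD − I_D R_D = 3.23 − 8.29 × 0.0976 = 2.42 V.
V_DS = 2.42 V ≥ V_ov = 1.9 V, confirming saturation.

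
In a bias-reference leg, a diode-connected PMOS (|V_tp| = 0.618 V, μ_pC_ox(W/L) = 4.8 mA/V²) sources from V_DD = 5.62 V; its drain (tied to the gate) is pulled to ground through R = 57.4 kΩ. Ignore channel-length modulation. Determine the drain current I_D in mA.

I_D = 0.0839 mA

With gate tied to drain, V_SG = V_SD ≥ V_SG − |V_tp|, so the device is in saturation.
KCL at the drain: ½ k_p (V_SG − |V_tp|)² = (V_DD − V_SG)/R.
Let x = V_SG − 0.618. Then 138 x² + x − 5.002 = 0, giving x = 0.187 V (positive root), so V_SG = 0.805 V.
I_D = (V_DD − V_SG)/R = (5.62 − 0.805) / 57.4 = 0.0839 mA.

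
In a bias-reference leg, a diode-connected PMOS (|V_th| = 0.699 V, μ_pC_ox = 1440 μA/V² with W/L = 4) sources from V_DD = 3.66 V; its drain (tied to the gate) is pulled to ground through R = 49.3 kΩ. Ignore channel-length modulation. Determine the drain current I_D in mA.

I_D = 0.0572 mA

With gate tied to drain, V_SG = V_SD ≥ V_SG − |V_th|, so the device is in saturation.
k_p = μ_pC_ox · (W/L) = 5.76 mA/V².
KCL at the drain: ½ k_p (V_SG − |V_th|)² = (V_DD − V_SG)/R.
Let x = V_SG − 0.699. Then 142 x² + x − 2.961 = 0, giving x = 0.141 V (positive root), so V_SG = 0.84 V.
I_D = (V_DD − V_SG)/R = (3.66 − 0.84) / 49.3 = 0.0572 mA.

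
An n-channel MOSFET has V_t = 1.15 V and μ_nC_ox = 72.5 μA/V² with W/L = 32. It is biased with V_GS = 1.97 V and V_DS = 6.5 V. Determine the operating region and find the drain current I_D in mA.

Saturation; I_D = 0.780 mA

k_n = μ_nC_ox · (W/L) = 2.32 mA/V².
V_ov = V_GS − V_t = 1.97 − 1.15 = 0.82 V.
Since V_DS = 6.5 V ≥ V_ov = 0.82 V, the device is in saturation.
I_D = ½ k_n V_ov² = 0.5 × 2.32 × 0.82² = 0.78 mA.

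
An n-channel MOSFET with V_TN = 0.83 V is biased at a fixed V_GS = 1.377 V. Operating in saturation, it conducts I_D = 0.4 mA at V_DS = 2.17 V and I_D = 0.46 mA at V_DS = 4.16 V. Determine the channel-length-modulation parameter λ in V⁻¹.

λ = 0.0901 V⁻¹

With V_GS fixed, I_D ∝ (1 + λ V_DS) in saturation, so I_D2/I_D1 = (1 + λ V_DS2)/(1 + λ V_DS1).
0.46/0.4 = 1.15 = (1 + 4.16 λ)/(1 + 2.17 λ).
Solving: λ (I_D1 V_DS2 − I_D2 V_DS1) = I_D2 − I_D1, so λ = (0.46 − 0.4) / (0.4 × 4.16 − 0.46 × 2.17) = 0.06 / 0.666 = 0.0901 V⁻¹.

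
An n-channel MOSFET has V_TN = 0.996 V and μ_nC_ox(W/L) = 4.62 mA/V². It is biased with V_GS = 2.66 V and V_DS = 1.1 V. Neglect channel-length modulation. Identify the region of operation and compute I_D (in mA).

V_ov = V_GS − V_TN = 2.66 − 0.996 = 1.66 V.
Since V_DS = 1.1 V < V_ov = 1.66 V, the device is in the triode region.
I_D = k_n [V_ov · V_DS − ½ V_DS²] = 4.62 × [1.66 × 1.1 − 0.5 × 1.1²] = 5.66 mA.

Triode; I_D = 5.66 mA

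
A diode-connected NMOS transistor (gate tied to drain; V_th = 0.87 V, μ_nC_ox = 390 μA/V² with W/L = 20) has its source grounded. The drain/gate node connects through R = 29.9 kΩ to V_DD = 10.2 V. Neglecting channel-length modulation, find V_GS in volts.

V_GS = 1.15 V

With gate tied to drain, V_GS = V_DS ≥ V_GS − V_th, so the device is in saturation.
k_n = μ_nC_ox · (W/L) = 7.8 mA/V².
KCL at the drain: ½ k_n (V_GS − V_th)² = (V_DD − V_GS)/R.
Let x = V_GS − 0.87. Then 117 x² + x − 9.33 = 0, giving x = 0.279 V (positive root), so V_GS = 1.15 V.
I_D = (V_DD − V_GS)/R = (10.2 − 1.15) / 29.9 = 0.303 mA.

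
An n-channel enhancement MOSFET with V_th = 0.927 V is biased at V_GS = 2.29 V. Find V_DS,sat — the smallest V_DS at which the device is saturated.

The boundary between triode and saturation is V_DS = V_GS − V_th = V_ov.
V_ov = 2.29 − 0.927 = 1.36 V.

V_DS,sat = 1.36 V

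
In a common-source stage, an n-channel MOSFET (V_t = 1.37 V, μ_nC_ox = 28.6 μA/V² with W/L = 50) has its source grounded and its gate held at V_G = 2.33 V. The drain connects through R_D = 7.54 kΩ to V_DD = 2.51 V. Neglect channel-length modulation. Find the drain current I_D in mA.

I_D = 0.300 mA

V_GS = V_G = 2.33 V, so V_ov = 2.33 − 1.37 = 0.96 V.
k_n = μ_nC_ox · (W/L) = 1.43 mA/V².
Assume saturation: I_D = ½ k_n V_ov² = 0.5 × 1.43 × 0.96² = 0.659 mA, giving V_DS = V_DD − I_D R_D = 2.51 − 0.659 × 7.54 = -2.46 V.
But -2.46 V < V_ov = 0.96 V, so the device is actually in triode.
In triode I_D = k_n[V_ov V_DS − ½ V_DS²] and I_D = (V_DD − V_DS)/R_D. Equating: 5.39 V_DS² − 11.35 V_DS + 2.51 = 0, giving V_DS = 0.251 V (the root below V_ov).
I_D = (2.51 − 0.251) / 7.54 = 0.3 mA.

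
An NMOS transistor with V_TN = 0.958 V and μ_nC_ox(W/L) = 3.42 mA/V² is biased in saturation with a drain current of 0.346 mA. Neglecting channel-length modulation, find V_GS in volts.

V_GS = 1.41 V

In saturation I_D = ½ k_n (V_GS − V_TN)², so V_GS − V_TN = √(2 I_D / k_n) = √(2 × 0.346 / 3.42) = 0.45 V.
V_GS = 0.958 + 0.45 = 1.41 V.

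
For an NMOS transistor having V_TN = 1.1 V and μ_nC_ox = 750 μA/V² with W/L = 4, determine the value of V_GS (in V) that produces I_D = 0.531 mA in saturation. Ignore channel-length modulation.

V_GS = 1.69 V

k_n = μ_nC_ox · (W/L) = 3 mA/V².
In saturation I_D = ½ k_n (V_GS − V_TN)², so V_GS − V_TN = √(2 I_D / k_n) = √(2 × 0.531 / 3) = 0.595 V.
V_GS = 1.1 + 0.595 = 1.69 V.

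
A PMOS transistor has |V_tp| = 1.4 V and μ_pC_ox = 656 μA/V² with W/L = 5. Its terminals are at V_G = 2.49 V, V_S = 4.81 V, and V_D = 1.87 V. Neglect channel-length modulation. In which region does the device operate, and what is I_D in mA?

Saturation; I_D = 1.39 mA

V_SG = V_S − V_G = 4.81 − 2.49 = 2.32 V; V_SD = V_S − V_D = 4.81 − 1.87 = 2.94 V.
k_p = μ_pC_ox · (W/L) = 3.28 mA/V².
V_ov = V_SG − |V_tp| = 2.32 − 1.4 = 0.92 V.
Since V_SD = 2.94 V ≥ V_ov = 0.92 V, the device is in saturation.
I_D = ½ k_p V_ov² = 0.5 × 3.28 × 0.92² = 1.39 mA.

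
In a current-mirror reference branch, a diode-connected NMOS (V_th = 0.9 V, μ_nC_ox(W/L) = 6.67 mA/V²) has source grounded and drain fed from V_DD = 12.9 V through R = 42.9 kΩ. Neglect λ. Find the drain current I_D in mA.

I_D = 0.273 mA

With gate tied to drain, V_GS = V_DS ≥ V_GS − V_th, so the device is in saturation.
KCL at the drain: ½ k_n (V_GS − V_th)² = (V_DD − V_GS)/R.
Let x = V_GS − 0.9. Then 143 x² + x − 12 = 0, giving x = 0.286 V (positive root), so V_GS = 1.19 V.
I_D = (V_DD − V_GS)/R = (12.9 − 1.19) / 42.9 = 0.273 mA.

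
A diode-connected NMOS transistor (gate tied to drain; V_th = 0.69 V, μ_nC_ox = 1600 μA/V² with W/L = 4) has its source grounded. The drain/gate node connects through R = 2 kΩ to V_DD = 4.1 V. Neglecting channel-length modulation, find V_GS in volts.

With gate tied to drain, V_GS = V_DS ≥ V_GS − V_th, so the device is in saturation.
k_n = μ_nC_ox · (W/L) = 6.4 mA/V².
KCL at the drain: ½ k_n (V_GS − V_th)² = (V_DD − V_GS)/R.
Let x = V_GS − 0.69. Then 6.4 x² + x − 3.41 = 0, giving x = 0.656 V (positive root), so V_GS = 1.35 V.
I_D = (V_DD − V_GS)/R = (4.1 − 1.35) / 2 = 1.38 mA.

V_GS = 1.35 V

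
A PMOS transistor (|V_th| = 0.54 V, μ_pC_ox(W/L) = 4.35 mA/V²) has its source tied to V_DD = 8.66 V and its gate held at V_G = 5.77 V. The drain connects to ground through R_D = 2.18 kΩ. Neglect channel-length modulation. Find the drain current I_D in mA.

I_D = 3.79 mA

V_SG = V_DD − V_G = 8.66 − 5.77 = 2.89 V, so V_ov = 2.89 − 0.54 = 2.35 V.
Assume saturation: I_D = ½ k_p V_ov² = 0.5 × 4.35 × 2.35² = 12 mA, giving V_SD = V_DD − I_D R_D = 8.66 − 12 × 2.18 = -17.5 V.
But -17.5 V < V_ov = 2.35 V, so the device is actually in triode.
In triode I_D = k_p[V_ov V_SD − ½ V_SD²] and I_D = (V_DD − V_SD)/R_D. Equating: 4.74 V_SD² − 23.29 V_SD + 8.66 = 0, giving V_SD = 0.405 V (the root below V_ov).
I_D = (8.66 − 0.405) / 2.18 = 3.79 mA.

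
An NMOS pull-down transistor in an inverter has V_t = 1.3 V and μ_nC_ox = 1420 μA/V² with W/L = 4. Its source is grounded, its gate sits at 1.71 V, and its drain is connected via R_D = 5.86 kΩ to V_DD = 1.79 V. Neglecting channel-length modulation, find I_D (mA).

I_D = 0.280 mA

V_GS = V_G = 1.71 V, so V_ov = 1.71 − 1.3 = 0.41 V.
k_n = μ_nC_ox · (W/L) = 5.68 mA/V².
Assume saturation: I_D = ½ k_n V_ov² = 0.5 × 5.68 × 0.41² = 0.477 mA, giving V_DS = V_DD − I_D R_D = 1.79 − 0.477 × 5.86 = -1.01 V.
But -1.01 V < V_ov = 0.41 V, so the device is actually in triode.
In triode I_D = k_n[V_ov V_DS − ½ V_DS²] and I_D = (V_DD − V_DS)/R_D. Equating: 16.6 V_DS² − 14.65 V_DS + 1.79 = 0, giving V_DS = 0.147 V (the root below V_ov).
I_D = (1.79 − 0.147) / 5.86 = 0.28 mA.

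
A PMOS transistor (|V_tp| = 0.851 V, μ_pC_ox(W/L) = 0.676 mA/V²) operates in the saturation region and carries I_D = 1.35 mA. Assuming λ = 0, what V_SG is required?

In saturation I_D = ½ k_p (V_SG − |V_tp|)², so V_SG − |V_tp| = √(2 I_D / k_p) = √(2 × 1.35 / 0.676) = 2 V.
V_SG = 0.851 + 2 = 2.85 V.

V_SG = 2.85 V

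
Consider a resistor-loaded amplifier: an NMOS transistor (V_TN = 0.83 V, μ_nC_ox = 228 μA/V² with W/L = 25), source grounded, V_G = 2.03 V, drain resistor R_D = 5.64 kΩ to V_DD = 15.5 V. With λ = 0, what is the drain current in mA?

V_GS = V_G = 2.03 V, so V_ov = 2.03 − 0.83 = 1.2 V.
k_n = μ_nC_ox · (W/L) = 5.7 mA/V².
Assume saturation: I_D = ½ k_n V_ov² = 0.5 × 5.7 × 1.2² = 4.1 mA, giving V_DS = V_DD − I_D R_D = 15.5 − 4.1 × 5.64 = -7.65 V.
But -7.65 V < V_ov = 1.2 V, so the device is actually in triode.
In triode I_D = k_n[V_ov V_DS − ½ V_DS²] and I_D = (V_DD − V_DS)/R_D. Equating: 16.1 V_DS² − 39.58 V_DS + 15.5 = 0, giving V_DS = 0.489 V (the root below V_ov).
I_D = (15.5 − 0.489) / 5.64 = 2.66 mA.

I_D = 2.66 mA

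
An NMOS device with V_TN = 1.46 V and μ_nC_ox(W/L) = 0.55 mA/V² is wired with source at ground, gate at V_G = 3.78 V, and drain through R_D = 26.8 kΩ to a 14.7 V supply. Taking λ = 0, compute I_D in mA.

I_D = 0.531 mA

V_GS = V_G = 3.78 V, so V_ov = 3.78 − 1.46 = 2.32 V.
Assume saturation: I_D = ½ k_n V_ov² = 0.5 × 0.55 × 2.32² = 1.48 mA, giving V_DS = V_DD − I_D R_D = 14.7 − 1.48 × 26.8 = -25 V.
But -25 V < V_ov = 2.32 V, so the device is actually in triode.
In triode I_D = k_n[V_ov V_DS − ½ V_DS²] and I_D = (V_DD − V_DS)/R_D. Equating: 7.37 V_DS² − 35.2 V_DS + 14.7 = 0, giving V_DS = 0.462 V (the root below V_ov).
I_D = (14.7 − 0.462) / 26.8 = 0.531 mA.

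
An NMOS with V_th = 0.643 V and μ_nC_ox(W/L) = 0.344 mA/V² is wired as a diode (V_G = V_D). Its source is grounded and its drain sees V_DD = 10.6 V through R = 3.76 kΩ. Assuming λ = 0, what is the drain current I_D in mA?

With gate tied to drain, V_GS = V_DS ≥ V_GS − V_th, so the device is in saturation.
KCL at the drain: ½ k_n (V_GS − V_th)² = (V_DD − V_GS)/R.
Let x = V_GS − 0.643. Then 0.647 x² + x − 9.957 = 0, giving x = 3.23 V (positive root), so V_GS = 3.87 V.
I_D = (V_DD − V_GS)/R = (10.6 − 3.87) / 3.76 = 1.79 mA.

I_D = 1.79 mA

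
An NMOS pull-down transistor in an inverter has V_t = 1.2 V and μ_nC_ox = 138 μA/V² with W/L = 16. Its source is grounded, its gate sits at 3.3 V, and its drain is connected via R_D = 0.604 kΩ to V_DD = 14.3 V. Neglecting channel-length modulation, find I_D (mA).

I_D = 4.87 mA

V_GS = V_G = 3.3 V, so V_ov = 3.3 − 1.2 = 2.1 V.
k_n = μ_nC_ox · (W/L) = 2.208 mA/V².
Assume saturation: I_D = ½ k_n V_ov² = 0.5 × 2.208 × 2.1² = 4.87 mA, giving V_DS = V_DD − I_D R_D = 14.3 − 4.87 × 0.604 = 11.4 V.
V_DS = 11.4 V ≥ V_ov = 2.1 V, confirming saturation.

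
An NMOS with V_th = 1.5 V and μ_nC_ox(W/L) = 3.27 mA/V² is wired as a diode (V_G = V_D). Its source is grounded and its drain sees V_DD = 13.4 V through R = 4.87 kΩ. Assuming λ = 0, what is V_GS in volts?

V_GS = 2.66 V

With gate tied to drain, V_GS = V_DS ≥ V_GS − V_th, so the device is in saturation.
KCL at the drain: ½ k_n (V_GS − V_th)² = (V_DD − V_GS)/R.
Let x = V_GS − 1.5. Then 7.96 x² + x − 11.9 = 0, giving x = 1.16 V (positive root), so V_GS = 2.66 V.
I_D = (V_DD − V_GS)/R = (13.4 − 2.66) / 4.87 = 2.21 mA.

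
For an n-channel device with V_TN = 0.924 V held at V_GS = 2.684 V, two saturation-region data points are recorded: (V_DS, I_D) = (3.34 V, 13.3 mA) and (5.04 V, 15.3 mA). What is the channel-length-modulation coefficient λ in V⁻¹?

λ = 0.126 V⁻¹

With V_GS fixed, I_D ∝ (1 + λ V_DS) in saturation, so I_D2/I_D1 = (1 + λ V_DS2)/(1 + λ V_DS1).
15.3/13.3 = 1.15 = (1 + 5.04 λ)/(1 + 3.34 λ).
Solving: λ (I_D1 V_DS2 − I_D2 V_DS1) = I_D2 − I_D1, so λ = (15.3 − 13.3) / (13.3 × 5.04 − 15.3 × 3.34) = 2 / 15.9 = 0.126 V⁻¹.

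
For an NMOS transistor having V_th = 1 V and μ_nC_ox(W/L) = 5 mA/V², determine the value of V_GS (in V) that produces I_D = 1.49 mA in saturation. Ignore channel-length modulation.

V_GS = 1.77 V

In saturation I_D = ½ k_n (V_GS − V_th)², so V_GS − V_th = √(2 I_D / k_n) = √(2 × 1.49 / 5) = 0.772 V.
V_GS = 1 + 0.772 = 1.77 V.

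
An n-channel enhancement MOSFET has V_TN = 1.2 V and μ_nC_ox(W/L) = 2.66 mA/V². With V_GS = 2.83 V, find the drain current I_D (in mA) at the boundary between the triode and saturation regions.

At the boundary V_DS = V_ov = V_GS − V_TN = 2.83 − 1.2 = 1.63 V.
I_D = ½ k_n V_ov² = 0.5 × 2.66 × 1.63² = 3.53 mA.

I_D = 3.53 mA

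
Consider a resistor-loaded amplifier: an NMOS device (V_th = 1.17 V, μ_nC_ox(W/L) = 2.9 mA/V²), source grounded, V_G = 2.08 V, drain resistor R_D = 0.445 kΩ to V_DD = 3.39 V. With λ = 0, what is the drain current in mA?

I_D = 1.20 mA

V_GS = V_G = 2.08 V, so V_ov = 2.08 − 1.17 = 0.91 V.
Assume saturation: I_D = ½ k_n V_ov² = 0.5 × 2.9 × 0.91² = 1.2 mA, giving V_DS = V_DD − I_D R_D = 3.39 − 1.2 × 0.445 = 2.86 V.
V_DS = 2.86 V ≥ V_ov = 0.91 V, confirming saturation.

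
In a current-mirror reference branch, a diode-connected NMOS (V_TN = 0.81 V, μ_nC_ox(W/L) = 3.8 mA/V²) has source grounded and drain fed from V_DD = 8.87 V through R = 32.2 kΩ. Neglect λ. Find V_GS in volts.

V_GS = 1.16 V

With gate tied to drain, V_GS = V_DS ≥ V_GS − V_TN, so the device is in saturation.
KCL at the drain: ½ k_n (V_GS − V_TN)² = (V_DD − V_GS)/R.
Let x = V_GS − 0.81. Then 61.2 x² + x − 8.06 = 0, giving x = 0.355 V (positive root), so V_GS = 1.16 V.
I_D = (V_DD − V_GS)/R = (8.87 − 1.16) / 32.2 = 0.239 mA.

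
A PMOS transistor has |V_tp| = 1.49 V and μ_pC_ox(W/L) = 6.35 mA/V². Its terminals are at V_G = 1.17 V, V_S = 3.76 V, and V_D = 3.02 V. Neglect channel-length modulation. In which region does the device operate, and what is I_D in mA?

V_SG = V_S − V_G = 3.76 − 1.17 = 2.59 V; V_SD = V_S − V_D = 3.76 − 3.02 = 0.74 V.
V_ov = V_SG − |V_tp| = 2.59 − 1.49 = 1.1 V.
Since V_SD = 0.74 V < V_ov = 1.1 V, the device is in the triode region.
I_D = k_p [V_ov · V_SD − ½ V_SD²] = 6.35 × [1.1 × 0.74 − 0.5 × 0.74²] = 3.43 mA.

Triode; I_D = 3.43 mA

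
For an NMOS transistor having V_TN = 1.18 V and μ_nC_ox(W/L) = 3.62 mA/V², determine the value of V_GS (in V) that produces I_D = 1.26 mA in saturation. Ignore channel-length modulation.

V_GS = 2.01 V

In saturation I_D = ½ k_n (V_GS − V_TN)², so V_GS − V_TN = √(2 I_D / k_n) = √(2 × 1.26 / 3.62) = 0.834 V.
V_GS = 1.18 + 0.834 = 2.01 V.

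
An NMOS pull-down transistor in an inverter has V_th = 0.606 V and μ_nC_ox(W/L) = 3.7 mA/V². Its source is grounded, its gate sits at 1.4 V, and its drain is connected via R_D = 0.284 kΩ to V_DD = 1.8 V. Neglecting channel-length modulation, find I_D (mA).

V_GS = V_G = 1.4 V, so V_ov = 1.4 − 0.606 = 0.794 V.
Assume saturation: I_D = ½ k_n V_ov² = 0.5 × 3.7 × 0.794² = 1.17 mA, giving V_DS = V_DD − I_D R_D = 1.8 − 1.17 × 0.284 = 1.47 V.
V_DS = 1.47 V ≥ V_ov = 0.794 V, confirming saturation.

I_D = 1.17 mA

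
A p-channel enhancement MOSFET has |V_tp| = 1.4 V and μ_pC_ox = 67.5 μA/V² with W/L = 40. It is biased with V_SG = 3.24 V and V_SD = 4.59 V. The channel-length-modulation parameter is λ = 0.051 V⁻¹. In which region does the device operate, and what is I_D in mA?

Saturation; I_D = 5.64 mA

k_p = μ_pC_ox · (W/L) = 2.7 mA/V².
V_ov = V_SG − |V_tp| = 3.24 − 1.4 = 1.84 V.
Since V_SD = 4.59 V ≥ V_ov = 1.84 V, the device is in saturation.
I_D = ½ k_p V_ov² (1 + λ V_SD) = 0.5 × 2.7 × 1.84² × (1 + 0.051 × 4.59) = 5.64 mA.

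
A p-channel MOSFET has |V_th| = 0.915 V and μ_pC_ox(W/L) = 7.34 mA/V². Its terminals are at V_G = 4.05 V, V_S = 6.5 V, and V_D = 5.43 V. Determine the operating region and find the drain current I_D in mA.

Triode; I_D = 7.85 mA

V_SG = V_S − V_G = 6.5 − 4.05 = 2.45 V; V_SD = V_S − V_D = 6.5 − 5.43 = 1.07 V.
V_ov = V_SG − |V_th| = 2.45 − 0.915 = 1.54 V.
Since V_SD = 1.07 V < V_ov = 1.54 V, the device is in the triode region.
I_D = k_p [V_ov · V_SD − ½ V_SD²] = 7.34 × [1.54 × 1.07 − 0.5 × 1.07²] = 7.85 mA.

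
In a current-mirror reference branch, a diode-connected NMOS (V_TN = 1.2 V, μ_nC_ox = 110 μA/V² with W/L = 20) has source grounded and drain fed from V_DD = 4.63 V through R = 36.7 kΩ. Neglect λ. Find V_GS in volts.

V_GS = 1.48 V

With gate tied to drain, V_GS = V_DS ≥ V_GS − V_TN, so the device is in saturation.
k_n = μ_nC_ox · (W/L) = 2.2 mA/V².
KCL at the drain: ½ k_n (V_GS − V_TN)² = (V_DD − V_GS)/R.
Let x = V_GS − 1.2. Then 40.4 x² + x − 3.43 = 0, giving x = 0.279 V (positive root), so V_GS = 1.48 V.
I_D = (V_DD − V_GS)/R = (4.63 − 1.48) / 36.7 = 0.0858 mA.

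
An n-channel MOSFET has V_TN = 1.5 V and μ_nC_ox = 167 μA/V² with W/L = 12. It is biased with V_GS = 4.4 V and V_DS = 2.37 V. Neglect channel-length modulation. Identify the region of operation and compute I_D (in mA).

Triode; I_D = 8.15 mA

k_n = μ_nC_ox · (W/L) = 2.004 mA/V².
V_ov = V_GS − V_TN = 4.4 − 1.5 = 2.9 V.
Since V_DS = 2.37 V < V_ov = 2.9 V, the device is in the triode region.
I_D = k_n [V_ov · V_DS − ½ V_DS²] = 2.004 × [2.9 × 2.37 − 0.5 × 2.37²] = 8.15 mA.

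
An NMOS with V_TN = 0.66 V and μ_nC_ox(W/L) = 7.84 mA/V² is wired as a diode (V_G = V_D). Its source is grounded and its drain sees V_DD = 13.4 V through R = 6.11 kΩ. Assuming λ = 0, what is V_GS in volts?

V_GS = 1.37 V

With gate tied to drain, V_GS = V_DS ≥ V_GS − V_TN, so the device is in saturation.
KCL at the drain: ½ k_n (V_GS − V_TN)² = (V_DD − V_GS)/R.
Let x = V_GS − 0.66. Then 24 x² + x − 12.74 = 0, giving x = 0.709 V (positive root), so V_GS = 1.37 V.
I_D = (V_DD − V_GS)/R = (13.4 − 1.37) / 6.11 = 1.97 mA.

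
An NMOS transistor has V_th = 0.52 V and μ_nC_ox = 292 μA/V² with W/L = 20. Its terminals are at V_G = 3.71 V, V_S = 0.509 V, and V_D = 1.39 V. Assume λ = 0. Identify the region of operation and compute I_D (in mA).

V_GS = V_G − V_S = 3.71 − 0.509 = 3.2 V; V_DS = V_D − V_S = 1.39 − 0.509 = 0.881 V.
k_n = μ_nC_ox · (W/L) = 5.84 mA/V².
V_ov = V_GS − V_th = 3.2 − 0.52 = 2.68 V.
Since V_DS = 0.881 V < V_ov = 2.68 V, the device is in the triode region.
I_D = k_n [V_ov · V_DS − ½ V_DS²] = 5.84 × [2.68 × 0.881 − 0.5 × 0.881²] = 11.5 mA.

Triode; I_D = 11.5 mA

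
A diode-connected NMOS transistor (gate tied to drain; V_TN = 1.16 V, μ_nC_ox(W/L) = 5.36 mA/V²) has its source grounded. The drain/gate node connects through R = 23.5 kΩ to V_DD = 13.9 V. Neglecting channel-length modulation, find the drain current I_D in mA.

I_D = 0.523 mA

With gate tied to drain, V_GS = V_DS ≥ V_GS − V_TN, so the device is in saturation.
KCL at the drain: ½ k_n (V_GS − V_TN)² = (V_DD − V_GS)/R.
Let x = V_GS − 1.16. Then 63 x² + x − 12.74 = 0, giving x = 0.442 V (positive root), so V_GS = 1.6 V.
I_D = (V_DD − V_GS)/R = (13.9 − 1.6) / 23.5 = 0.523 mA.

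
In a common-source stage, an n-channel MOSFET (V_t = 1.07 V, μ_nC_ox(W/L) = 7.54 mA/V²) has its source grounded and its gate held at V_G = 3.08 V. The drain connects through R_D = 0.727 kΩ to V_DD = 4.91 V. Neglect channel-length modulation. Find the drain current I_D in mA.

I_D = 6.13 mA

V_GS = V_G = 3.08 V, so V_ov = 3.08 − 1.07 = 2.01 V.
Assume saturation: I_D = ½ k_n V_ov² = 0.5 × 7.54 × 2.01² = 15.2 mA, giving V_DS = V_DD − I_D R_D = 4.91 − 15.2 × 0.727 = -6.16 V.
But -6.16 V < V_ov = 2.01 V, so the device is actually in triode.
In triode I_D = k_n[V_ov V_DS − ½ V_DS²] and I_D = (V_DD − V_DS)/R_D. Equating: 2.74 V_DS² − 12.02 V_DS + 4.91 = 0, giving V_DS = 0.456 V (the root below V_ov).
I_D = (4.91 − 0.456) / 0.727 = 6.13 mA.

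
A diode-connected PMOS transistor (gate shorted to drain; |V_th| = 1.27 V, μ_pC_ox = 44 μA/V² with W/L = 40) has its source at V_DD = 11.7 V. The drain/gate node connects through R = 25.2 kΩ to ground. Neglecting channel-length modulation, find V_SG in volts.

V_SG = 1.93 V

With gate tied to drain, V_SG = V_SD ≥ V_SG − |V_th|, so the device is in saturation.
k_p = μ_pC_ox · (W/L) = 1.76 mA/V².
KCL at the drain: ½ k_p (V_SG − |V_th|)² = (V_DD − V_SG)/R.
Let x = V_SG − 1.27. Then 22.2 x² + x − 10.43 = 0, giving x = 0.664 V (positive root), so V_SG = 1.93 V.
I_D = (V_DD − V_SG)/R = (11.7 − 1.93) / 25.2 = 0.388 mA.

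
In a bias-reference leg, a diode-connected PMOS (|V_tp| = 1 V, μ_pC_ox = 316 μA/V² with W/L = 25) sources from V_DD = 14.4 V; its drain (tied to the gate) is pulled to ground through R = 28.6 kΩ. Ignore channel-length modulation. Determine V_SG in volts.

V_SG = 1.34 V

With gate tied to drain, V_SG = V_SD ≥ V_SG − |V_tp|, so the device is in saturation.
k_p = μ_pC_ox · (W/L) = 7.9 mA/V².
KCL at the drain: ½ k_p (V_SG − |V_tp|)² = (V_DD − V_SG)/R.
Let x = V_SG − 1. Then 113 x² + x − 13.4 = 0, giving x = 0.34 V (positive root), so V_SG = 1.34 V.
I_D = (V_DD − V_SG)/R = (14.4 − 1.34) / 28.6 = 0.457 mA.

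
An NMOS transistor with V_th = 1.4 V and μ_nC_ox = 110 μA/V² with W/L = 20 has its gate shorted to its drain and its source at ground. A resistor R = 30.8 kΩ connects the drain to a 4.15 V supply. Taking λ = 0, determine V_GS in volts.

With gate tied to drain, V_GS = V_DS ≥ V_GS − V_th, so the device is in saturation.
k_n = μ_nC_ox · (W/L) = 2.2 mA/V².
KCL at the drain: ½ k_n (V_GS − V_th)² = (V_DD − V_GS)/R.
Let x = V_GS − 1.4. Then 33.9 x² + x − 2.75 = 0, giving x = 0.271 V (positive root), so V_GS = 1.67 V.
I_D = (V_DD − V_GS)/R = (4.15 − 1.67) / 30.8 = 0.0805 mA.

V_GS = 1.67 V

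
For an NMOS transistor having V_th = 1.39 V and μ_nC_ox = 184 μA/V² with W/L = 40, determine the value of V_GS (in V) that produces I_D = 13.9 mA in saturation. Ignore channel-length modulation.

V_GS = 3.33 V

k_n = μ_nC_ox · (W/L) = 7.36 mA/V².
In saturation I_D = ½ k_n (V_GS − V_th)², so V_GS − V_th = √(2 I_D / k_n) = √(2 × 13.9 / 7.36) = 1.94 V.
V_GS = 1.39 + 1.94 = 3.33 V.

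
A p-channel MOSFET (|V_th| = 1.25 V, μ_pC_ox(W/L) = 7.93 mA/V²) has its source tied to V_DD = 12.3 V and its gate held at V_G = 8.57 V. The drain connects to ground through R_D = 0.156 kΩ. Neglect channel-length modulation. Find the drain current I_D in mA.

V_SG = V_DD − V_G = 12.3 − 8.57 = 3.73 V, so V_ov = 3.73 − 1.25 = 2.48 V.
Assume saturation: I_D = ½ k_p V_ov² = 0.5 × 7.93 × 2.48² = 24.4 mA, giving V_SD = V_DD − I_D R_D = 12.3 − 24.4 × 0.156 = 8.5 V.
V_SD = 8.5 V ≥ V_ov = 2.48 V, confirming saturation.

I_D = 24.4 mA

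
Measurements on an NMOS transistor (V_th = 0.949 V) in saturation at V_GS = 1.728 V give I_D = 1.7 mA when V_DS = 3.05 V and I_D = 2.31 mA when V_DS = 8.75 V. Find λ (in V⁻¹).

With V_GS fixed, I_D ∝ (1 + λ V_DS) in saturation, so I_D2/I_D1 = (1 + λ V_DS2)/(1 + λ V_DS1).
2.31/1.7 = 1.359 = (1 + 8.75 λ)/(1 + 3.05 λ).
Solving: λ (I_D1 V_DS2 − I_D2 V_DS1) = I_D2 − I_D1, so λ = (2.31 − 1.7) / (1.7 × 8.75 − 2.31 × 3.05) = 0.61 / 7.83 = 0.0779 V⁻¹.

λ = 0.0779 V⁻¹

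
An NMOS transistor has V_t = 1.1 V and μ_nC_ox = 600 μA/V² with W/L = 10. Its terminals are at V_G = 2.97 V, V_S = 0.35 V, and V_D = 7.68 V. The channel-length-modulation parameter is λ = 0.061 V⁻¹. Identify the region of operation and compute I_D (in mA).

V_GS = V_G − V_S = 2.97 − 0.35 = 2.62 V; V_DS = V_D − V_S = 7.68 − 0.35 = 7.33 V.
k_n = μ_nC_ox · (W/L) = 6 mA/V².
V_ov = V_GS − V_t = 2.62 − 1.1 = 1.52 V.
Since V_DS = 7.33 V ≥ V_ov = 1.52 V, the device is in saturation.
I_D = ½ k_n V_ov² (1 + λ V_DS) = 0.5 × 6 × 1.52² × (1 + 0.061 × 7.33) = 10 mA.

Saturation; I_D = 10.0 mA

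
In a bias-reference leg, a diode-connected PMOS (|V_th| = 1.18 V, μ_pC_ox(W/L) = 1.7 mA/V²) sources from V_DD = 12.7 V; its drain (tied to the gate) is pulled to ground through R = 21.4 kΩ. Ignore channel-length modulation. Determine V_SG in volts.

V_SG = 1.95 V

With gate tied to drain, V_SG = V_SD ≥ V_SG − |V_th|, so the device is in saturation.
KCL at the drain: ½ k_p (V_SG − |V_th|)² = (V_DD − V_SG)/R.
Let x = V_SG − 1.18. Then 18.2 x² + x − 11.52 = 0, giving x = 0.769 V (positive root), so V_SG = 1.95 V.
I_D = (V_DD − V_SG)/R = (12.7 − 1.95) / 21.4 = 0.502 mA.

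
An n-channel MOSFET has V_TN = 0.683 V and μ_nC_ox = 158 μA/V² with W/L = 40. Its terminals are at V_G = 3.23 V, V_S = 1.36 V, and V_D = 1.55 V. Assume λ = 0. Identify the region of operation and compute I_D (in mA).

V_GS = V_G − V_S = 3.23 − 1.36 = 1.87 V; V_DS = V_D − V_S = 1.55 − 1.36 = 0.19 V.
k_n = μ_nC_ox · (W/L) = 6.32 mA/V².
V_ov = V_GS − V_TN = 1.87 − 0.683 = 1.19 V.
Since V_DS = 0.19 V < V_ov = 1.19 V, the device is in the triode region.
I_D = k_n [V_ov · V_DS − ½ V_DS²] = 6.32 × [1.19 × 0.19 − 0.5 × 0.19²] = 1.31 mA.

Triode; I_D = 1.31 mA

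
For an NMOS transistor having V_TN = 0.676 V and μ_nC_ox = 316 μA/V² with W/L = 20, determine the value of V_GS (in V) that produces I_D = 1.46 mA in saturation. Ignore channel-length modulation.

V_GS = 1.36 V

k_n = μ_nC_ox · (W/L) = 6.32 mA/V².
In saturation I_D = ½ k_n (V_GS − V_TN)², so V_GS − V_TN = √(2 I_D / k_n) = √(2 × 1.46 / 6.32) = 0.68 V.
V_GS = 0.676 + 0.68 = 1.36 V.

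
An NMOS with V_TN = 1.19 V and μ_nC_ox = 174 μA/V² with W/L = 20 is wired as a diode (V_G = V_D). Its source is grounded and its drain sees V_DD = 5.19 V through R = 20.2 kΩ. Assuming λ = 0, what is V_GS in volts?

With gate tied to drain, V_GS = V_DS ≥ V_GS − V_TN, so the device is in saturation.
k_n = μ_nC_ox · (W/L) = 3.48 mA/V².
KCL at the drain: ½ k_n (V_GS − V_TN)² = (V_DD − V_GS)/R.
Let x = V_GS − 1.19. Then 35.1 x² + x − 4 = 0, giving x = 0.323 V (positive root), so V_GS = 1.51 V.
I_D = (V_DD − V_GS)/R = (5.19 − 1.51) / 20.2 = 0.182 mA.

V_GS = 1.51 V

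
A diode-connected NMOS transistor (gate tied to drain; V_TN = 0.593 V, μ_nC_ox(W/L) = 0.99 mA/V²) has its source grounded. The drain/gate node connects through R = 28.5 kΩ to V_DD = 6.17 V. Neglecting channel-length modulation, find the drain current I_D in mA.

With gate tied to drain, V_GS = V_DS ≥ V_GS − V_TN, so the device is in saturation.
KCL at the drain: ½ k_n (V_GS − V_TN)² = (V_DD − V_GS)/R.
Let x = V_GS − 0.593. Then 14.1 x² + x − 5.577 = 0, giving x = 0.594 V (positive root), so V_GS = 1.19 V.
I_D = (V_DD − V_GS)/R = (6.17 − 1.19) / 28.5 = 0.175 mA.

I_D = 0.175 mA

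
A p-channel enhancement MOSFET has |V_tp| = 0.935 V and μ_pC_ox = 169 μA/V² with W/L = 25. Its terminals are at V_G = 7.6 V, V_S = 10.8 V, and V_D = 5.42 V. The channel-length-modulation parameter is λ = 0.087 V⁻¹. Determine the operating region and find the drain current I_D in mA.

V_SG = V_S − V_G = 10.8 − 7.6 = 3.2 V; V_SD = V_S − V_D = 10.8 − 5.42 = 5.38 V.
k_p = μ_pC_ox · (W/L) = 4.225 mA/V².
V_ov = V_SG − |V_tp| = 3.2 − 0.935 = 2.27 V.
Since V_SD = 5.38 V ≥ V_ov = 2.27 V, the device is in saturation.
I_D = ½ k_p V_ov² (1 + λ V_SD) = 0.5 × 4.225 × 2.27² × (1 + 0.087 × 5.38) = 15.9 mA.

Saturation; I_D = 15.9 mA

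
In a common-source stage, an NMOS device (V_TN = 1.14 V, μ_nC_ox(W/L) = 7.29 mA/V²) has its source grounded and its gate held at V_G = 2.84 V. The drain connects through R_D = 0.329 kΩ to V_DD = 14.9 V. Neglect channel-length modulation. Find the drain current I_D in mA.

V_GS = V_G = 2.84 V, so V_ov = 2.84 − 1.14 = 1.7 V.
Assume saturation: I_D = ½ k_n V_ov² = 0.5 × 7.29 × 1.7² = 10.5 mA, giving V_DS = V_DD − I_D R_D = 14.9 − 10.5 × 0.329 = 11.4 V.
V_DS = 11.4 V ≥ V_ov = 1.7 V, confirming saturation.

I_D = 10.5 mA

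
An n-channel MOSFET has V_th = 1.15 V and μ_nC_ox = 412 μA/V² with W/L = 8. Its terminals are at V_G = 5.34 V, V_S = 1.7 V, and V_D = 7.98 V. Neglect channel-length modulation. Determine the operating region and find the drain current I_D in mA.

Saturation; I_D = 10.2 mA

V_GS = V_G − V_S = 5.34 − 1.7 = 3.64 V; V_DS = V_D − V_S = 7.98 − 1.7 = 6.28 V.
k_n = μ_nC_ox · (W/L) = 3.296 mA/V².
V_ov = V_GS − V_th = 3.64 − 1.15 = 2.49 V.
Since V_DS = 6.28 V ≥ V_ov = 2.49 V, the device is in saturation.
I_D = ½ k_n V_ov² = 0.5 × 3.296 × 2.49² = 10.2 mA.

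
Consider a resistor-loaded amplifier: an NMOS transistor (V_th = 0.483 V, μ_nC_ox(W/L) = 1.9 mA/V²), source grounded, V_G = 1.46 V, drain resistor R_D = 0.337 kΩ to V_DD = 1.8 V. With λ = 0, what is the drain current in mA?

V_GS = V_G = 1.46 V, so V_ov = 1.46 − 0.483 = 0.977 V.
Assume saturation: I_D = ½ k_n V_ov² = 0.5 × 1.9 × 0.977² = 0.907 mA, giving V_DS = V_DD − I_D R_D = 1.8 − 0.907 × 0.337 = 1.49 V.
V_DS = 1.49 V ≥ V_ov = 0.977 V, confirming saturation.

I_D = 0.907 mA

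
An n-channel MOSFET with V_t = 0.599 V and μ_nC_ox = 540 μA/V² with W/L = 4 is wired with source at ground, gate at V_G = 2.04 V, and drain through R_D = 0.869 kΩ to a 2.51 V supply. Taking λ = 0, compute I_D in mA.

I_D = 1.89 mA

V_GS = V_G = 2.04 V, so V_ov = 2.04 − 0.599 = 1.44 V.
k_n = μ_nC_ox · (W/L) = 2.16 mA/V².
Assume saturation: I_D = ½ k_n V_ov² = 0.5 × 2.16 × 1.44² = 2.24 mA, giving V_DS = V_DD − I_D R_D = 2.51 − 2.24 × 0.869 = 0.561 V.
But 0.561 V < V_ov = 1.44 V, so the device is actually in triode.
In triode I_D = k_n[V_ov V_DS − ½ V_DS²] and I_D = (V_DD − V_DS)/R_D. Equating: 0.939 V_DS² − 3.705 V_DS + 2.51 = 0, giving V_DS = 0.869 V (the root below V_ov).
I_D = (2.51 − 0.869) / 0.869 = 1.89 mA.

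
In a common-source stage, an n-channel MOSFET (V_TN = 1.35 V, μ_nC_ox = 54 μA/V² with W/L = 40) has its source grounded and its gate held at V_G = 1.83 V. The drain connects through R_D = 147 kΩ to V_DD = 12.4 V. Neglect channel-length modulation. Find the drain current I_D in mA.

I_D = 0.0837 mA

V_GS = V_G = 1.83 V, so V_ov = 1.83 − 1.35 = 0.48 V.
k_n = μ_nC_ox · (W/L) = 2.16 mA/V².
Assume saturation: I_D = ½ k_n V_ov² = 0.5 × 2.16 × 0.48² = 0.249 mA, giving V_DS = V_DD − I_D R_D = 12.4 − 0.249 × 147 = -24.2 V.
But -24.2 V < V_ov = 0.48 V, so the device is actually in triode.
In triode I_D = k_n[V_ov V_DS − ½ V_DS²] and I_D = (V_DD − V_DS)/R_D. Equating: 159 V_DS² − 153.4 V_DS + 12.4 = 0, giving V_DS = 0.089 V (the root below V_ov).
I_D = (12.4 − 0.089) / 147 = 0.0837 mA.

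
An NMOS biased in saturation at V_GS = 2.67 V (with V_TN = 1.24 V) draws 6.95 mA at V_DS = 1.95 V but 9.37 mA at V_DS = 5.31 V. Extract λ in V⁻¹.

λ = 0.130 V⁻¹

With V_GS fixed, I_D ∝ (1 + λ V_DS) in saturation, so I_D2/I_D1 = (1 + λ V_DS2)/(1 + λ V_DS1).
9.37/6.95 = 1.348 = (1 + 5.31 λ)/(1 + 1.95 λ).
Solving: λ (I_D1 V_DS2 − I_D2 V_DS1) = I_D2 − I_D1, so λ = (9.37 − 6.95) / (6.95 × 5.31 − 9.37 × 1.95) = 2.42 / 18.6 = 0.13 V⁻¹.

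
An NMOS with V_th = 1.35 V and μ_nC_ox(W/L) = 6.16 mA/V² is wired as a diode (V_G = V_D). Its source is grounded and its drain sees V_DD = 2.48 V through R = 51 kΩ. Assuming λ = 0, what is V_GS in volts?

V_GS = 1.43 V

With gate tied to drain, V_GS = V_DS ≥ V_GS − V_th, so the device is in saturation.
KCL at the drain: ½ k_n (V_GS − V_th)² = (V_DD − V_GS)/R.
Let x = V_GS − 1.35. Then 157 x² + x − 1.13 = 0, giving x = 0.0817 V (positive root), so V_GS = 1.43 V.
I_D = (V_DD − V_GS)/R = (2.48 − 1.43) / 51 = 0.0206 mA.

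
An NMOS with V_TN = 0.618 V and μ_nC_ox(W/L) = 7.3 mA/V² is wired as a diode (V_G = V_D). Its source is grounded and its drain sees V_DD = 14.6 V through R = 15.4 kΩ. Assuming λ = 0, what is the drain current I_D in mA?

With gate tied to drain, V_GS = V_DS ≥ V_GS − V_TN, so the device is in saturation.
KCL at the drain: ½ k_n (V_GS − V_TN)² = (V_DD − V_GS)/R.
Let x = V_GS − 0.618. Then 56.2 x² + x − 13.98 = 0, giving x = 0.49 V (positive root), so V_GS = 1.11 V.
I_D = (V_DD − V_GS)/R = (14.6 − 1.11) / 15.4 = 0.876 mA.

I_D = 0.876 mA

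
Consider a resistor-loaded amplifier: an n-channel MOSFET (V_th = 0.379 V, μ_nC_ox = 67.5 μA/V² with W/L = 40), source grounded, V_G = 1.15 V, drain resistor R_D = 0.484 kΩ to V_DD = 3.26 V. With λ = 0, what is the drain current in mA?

I_D = 0.802 mA

V_GS = V_G = 1.15 V, so V_ov = 1.15 − 0.379 = 0.771 V.
k_n = μ_nC_ox · (W/L) = 2.7 mA/V².
Assume saturation: I_D = ½ k_n V_ov² = 0.5 × 2.7 × 0.771² = 0.802 mA, giving V_DS = V_DD − I_D R_D = 3.26 − 0.802 × 0.484 = 2.87 V.
V_DS = 2.87 V ≥ V_ov = 0.771 V, confirming saturation.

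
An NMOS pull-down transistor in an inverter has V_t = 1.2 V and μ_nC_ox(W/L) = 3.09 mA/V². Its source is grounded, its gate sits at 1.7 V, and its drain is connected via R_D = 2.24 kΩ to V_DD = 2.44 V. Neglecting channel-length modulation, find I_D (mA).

V_GS = V_G = 1.7 V, so V_ov = 1.7 − 1.2 = 0.5 V.
Assume saturation: I_D = ½ k_n V_ov² = 0.5 × 3.09 × 0.5² = 0.386 mA, giving V_DS = V_DD − I_D R_D = 2.44 − 0.386 × 2.24 = 1.57 V.
V_DS = 1.57 V ≥ V_ov = 0.5 V, confirming saturation.

I_D = 0.386 mA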